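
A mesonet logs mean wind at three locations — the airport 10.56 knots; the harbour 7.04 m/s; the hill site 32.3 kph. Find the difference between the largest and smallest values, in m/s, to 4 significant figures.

3.540 m/s

the airport: 10.56 kt = 5.43253 m/s.
the hill site: 32.3 km/h = 8.97222 m/s.
Spread: 8.97222 − 5.43253 = 3.540 m/s.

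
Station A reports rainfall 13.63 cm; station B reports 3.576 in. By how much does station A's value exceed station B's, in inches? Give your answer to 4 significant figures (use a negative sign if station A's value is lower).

station A: 13.63 cm = 5.36614 in.
Difference: 5.36614 − 3.57600 = 1.790 in.

1.790 in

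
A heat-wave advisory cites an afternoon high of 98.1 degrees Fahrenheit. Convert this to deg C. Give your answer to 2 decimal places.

°C = (°F − 32) × 5/9 = (98.1 − 32) / 1.8 = 36.72 °C.

36.72 °C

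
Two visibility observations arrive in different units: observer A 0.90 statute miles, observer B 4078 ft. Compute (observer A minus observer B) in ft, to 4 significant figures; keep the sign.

674.0 ft

observer A: 0.90 SM = 4752.000 ft.
Difference: 4752.000 − 4078.000 = 674.0 ft.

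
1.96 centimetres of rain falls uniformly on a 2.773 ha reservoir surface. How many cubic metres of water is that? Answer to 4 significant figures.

543.5 cubic metres

Depth: 1.96 cm × 10 = 19.6 mm.
Area: 2.773 ha = 27730 m².
1 mm over 1 m² is 1 L, so volume = 19.6 × 27730 = 543508 L = 543.5 m³.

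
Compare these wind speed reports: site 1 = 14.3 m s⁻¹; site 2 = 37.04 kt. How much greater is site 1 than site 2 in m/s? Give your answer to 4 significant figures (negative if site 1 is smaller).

-4.755 m/s

site 2: 37.04 kt = 19.05502 m/s.
Difference: 14.30000 − 19.05502 = -4.755 m/s.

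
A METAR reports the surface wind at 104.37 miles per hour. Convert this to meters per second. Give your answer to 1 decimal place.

1 mph = 0.44704 m/s, so 104.37 × 0.44704 = 46.7 m/s.

46.7 m/s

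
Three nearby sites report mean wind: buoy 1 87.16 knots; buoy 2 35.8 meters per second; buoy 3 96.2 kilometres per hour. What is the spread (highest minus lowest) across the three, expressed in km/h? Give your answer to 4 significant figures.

buoy 1: 87.16 kt = 161.4203 km/h.
buoy 2: 35.8 m/s = 128.8800 km/h.
Spread: 161.4203 − 96.2000 = 65.22 km/h.

65.22 km/h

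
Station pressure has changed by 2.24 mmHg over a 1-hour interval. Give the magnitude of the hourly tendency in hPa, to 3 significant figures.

2.99 hPa per hour

2.24 mmHg / 1 h × 1.33322 hPa/mmHg = 2.99 hPa/h.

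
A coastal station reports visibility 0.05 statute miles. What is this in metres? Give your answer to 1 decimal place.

1 SM = 1609.34 m, so 0.05 × 1609.34 = 80.5 m.

80.5 m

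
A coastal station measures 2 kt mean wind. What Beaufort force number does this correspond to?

2 kt lies in the Beaufort 1 band (light air, 1–3 kt).

Beaufort force 1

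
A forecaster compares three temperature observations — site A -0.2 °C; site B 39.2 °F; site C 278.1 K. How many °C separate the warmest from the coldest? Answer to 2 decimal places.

5.15 °C

site B: 39.2 °F = 4.000 °C.
site C: 278.1 K = 4.950 °C.
Spread: 4.950 − (-0.200) = 5.150 °C.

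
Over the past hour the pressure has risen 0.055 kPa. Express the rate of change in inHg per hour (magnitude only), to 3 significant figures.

0.055 kPa / 1 h × 0.2953 inHg/kPa = 0.0162 inHg/h.

0.0162 inHg per hour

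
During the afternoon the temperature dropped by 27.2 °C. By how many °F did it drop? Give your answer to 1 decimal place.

For a temperature change the 32° offset cancels: Δ°F = 27.2 × 1.8 = 49.0 °F.

49.0 °F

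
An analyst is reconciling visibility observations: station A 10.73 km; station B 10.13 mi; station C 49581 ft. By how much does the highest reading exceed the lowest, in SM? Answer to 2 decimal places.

station A: 10.73 km = 6.6673 SM.
station C: 49581 ft = 9.3903 SM.
Spread: 10.1300 − 6.6673 = 3.46 SM.

3.46 SM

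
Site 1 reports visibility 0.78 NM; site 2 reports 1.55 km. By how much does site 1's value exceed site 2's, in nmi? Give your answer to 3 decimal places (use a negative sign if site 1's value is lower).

site 2: 1.55 km = 0.83693 nmi.
Difference: 0.78000 − 0.83693 = -0.057 nmi.

-0.057 nmi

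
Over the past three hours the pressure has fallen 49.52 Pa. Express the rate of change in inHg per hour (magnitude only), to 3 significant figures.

49.52 Pa / 3 h × 0.0002953 inHg/Pa = 0.00487 inHg/h.

0.00487 inHg per hour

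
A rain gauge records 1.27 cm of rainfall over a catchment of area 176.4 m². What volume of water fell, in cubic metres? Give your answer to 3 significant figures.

Depth: 1.27 cm × 10 = 12.7 mm.
1 mm over 1 m² is 1 L, so volume = 12.7 × 176.4 = 2240.28 L = 2.24 m³.

2.24 cubic metres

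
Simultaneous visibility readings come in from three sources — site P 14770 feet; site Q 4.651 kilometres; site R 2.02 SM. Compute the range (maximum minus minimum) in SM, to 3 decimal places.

0.870 SM

site P: 14770 ft = 2.79735 SM.
site Q: 4.651 km = 2.89000 SM.
Spread: 2.89000 − 2.02000 = 0.870 SM.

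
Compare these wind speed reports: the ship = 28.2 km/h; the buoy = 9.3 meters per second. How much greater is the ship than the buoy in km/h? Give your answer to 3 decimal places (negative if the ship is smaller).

the buoy: 9.3 m/s = 33.48000 km/h.
Difference: 28.20000 − 33.48000 = -5.280 km/h.

-5.280 km/h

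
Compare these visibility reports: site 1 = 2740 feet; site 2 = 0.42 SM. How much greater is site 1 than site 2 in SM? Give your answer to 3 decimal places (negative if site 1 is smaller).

site 1: 2740 ft = 0.51894 SM.
Difference: 0.51894 − 0.42000 = 0.099 SM.

0.099 SM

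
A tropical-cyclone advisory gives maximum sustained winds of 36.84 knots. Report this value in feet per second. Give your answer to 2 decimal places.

1 kt = 1.68781 ft/s, so 36.84 × 1.68781 = 62.18 ft/s.

62.18 ft/s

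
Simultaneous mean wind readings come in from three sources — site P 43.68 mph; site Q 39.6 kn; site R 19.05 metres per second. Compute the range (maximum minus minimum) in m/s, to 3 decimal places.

1.322 m/s

site P: 43.68 mph = 19.52671 m/s.
site Q: 39.6 kt = 20.37200 m/s.
Spread: 20.37200 − 19.05000 = 1.322 m/s.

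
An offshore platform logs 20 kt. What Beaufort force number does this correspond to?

20 kt lies in the Beaufort 5 band (fresh breeze, 17–21 kt).

Beaufort force 5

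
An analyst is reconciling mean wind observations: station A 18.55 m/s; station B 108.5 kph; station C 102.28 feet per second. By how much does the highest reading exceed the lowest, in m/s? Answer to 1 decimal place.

station B: 108.5 km/h = 30.139 m/s.
station C: 102.28 ft/s = 31.175 m/s.
Spread: 31.175 − 18.550 = 12.6 m/s.

12.6 m/s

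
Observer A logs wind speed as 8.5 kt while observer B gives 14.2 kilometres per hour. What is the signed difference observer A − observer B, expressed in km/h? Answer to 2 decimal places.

observer A: 8.5 kt = 15.7420 km/h.
Difference: 15.7420 − 14.2000 = 1.54 km/h.

1.54 km/h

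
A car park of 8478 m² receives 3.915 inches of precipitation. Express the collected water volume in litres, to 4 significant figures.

Depth: 3.915 in × 25.4 = 99.441 mm.
1 mm over 1 m² is 1 L, so volume = 99.441 × 8478 = 843060.8 L ≈ 843100 L.

843100 litres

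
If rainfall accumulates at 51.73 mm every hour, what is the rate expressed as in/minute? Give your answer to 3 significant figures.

51.73 mm/hour × 0.0393701 in/mm × 0.0166667 hour/minute = 0.0339 in/minute.

0.0339 in/minute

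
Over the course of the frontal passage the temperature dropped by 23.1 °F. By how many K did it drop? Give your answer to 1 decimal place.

A change of 1 °C equals a change of 1.8 °F: ΔK = 23.1 × 0.5556 = 12.8 K.

12.8 K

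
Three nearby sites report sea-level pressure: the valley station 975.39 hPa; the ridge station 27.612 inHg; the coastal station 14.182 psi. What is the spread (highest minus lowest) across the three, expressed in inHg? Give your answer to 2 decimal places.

1.26 inHg

the valley station: 975.39 hPa = 28.8032 inHg.
the coastal station: 14.182 psi = 28.8748 inHg.
Spread: 28.8748 − 27.6120 = 1.26 inHg.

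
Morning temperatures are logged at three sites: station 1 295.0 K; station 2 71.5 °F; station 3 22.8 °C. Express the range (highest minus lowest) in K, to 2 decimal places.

station 1: 295.0 K = 21.850 °C.
station 2: 71.5 °F = 21.944 °C.
Spread: 22.800 − 21.850 = 0.950 °C.

0.95 K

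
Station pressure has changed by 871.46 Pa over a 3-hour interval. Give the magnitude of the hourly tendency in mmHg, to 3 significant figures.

2.18 mmHg per hour

871.46 Pa / 3 h × 0.00750062 mmHg/Pa = 2.18 mmHg/h.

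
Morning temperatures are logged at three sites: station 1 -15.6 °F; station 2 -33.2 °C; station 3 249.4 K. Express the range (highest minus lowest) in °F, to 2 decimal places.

station 1: -15.6 °F = -26.444 °C.
station 3: 249.4 K = -23.750 °C.
Spread: (-23.750) − (-33.200) = 9.450 °C = 17.01 °F.

17.01 °F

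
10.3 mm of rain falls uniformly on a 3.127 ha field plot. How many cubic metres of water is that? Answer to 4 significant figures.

322.1 cubic metres

Area: 3.127 ha = 31270 m².
1 mm over 1 m² is 1 L, so volume = 10.3 × 31270 = 322081 L = 322.1 m³.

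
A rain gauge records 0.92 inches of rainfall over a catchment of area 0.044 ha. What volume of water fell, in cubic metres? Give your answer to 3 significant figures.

Depth: 0.92 in × 25.4 = 23.368 mm.
Area: 0.044 ha = 440 m².
1 mm over 1 m² is 1 L, so volume = 23.368 × 440 = 10281.92 L = 10.3 m³.

10.3 cubic metres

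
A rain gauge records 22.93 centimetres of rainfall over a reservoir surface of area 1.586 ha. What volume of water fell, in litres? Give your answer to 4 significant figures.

Depth: 22.93 cm × 10 = 229.3 mm.
Area: 1.586 ha = 15860 m².
1 mm over 1 m² is 1 L, so volume = 229.3 × 15860 = 3636698 L ≈ 3637000 L.

3637000 litres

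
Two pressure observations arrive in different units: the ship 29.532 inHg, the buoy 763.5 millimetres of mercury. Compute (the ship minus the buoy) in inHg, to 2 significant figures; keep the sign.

the buoy: 763.5 mmHg = 30.0591 inHg.
Difference: 29.5320 − 30.0591 = -0.53 inHg.

-0.53 inHg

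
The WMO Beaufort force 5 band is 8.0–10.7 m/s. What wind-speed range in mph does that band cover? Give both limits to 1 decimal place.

17.9 to 23.9 mph

8.0–10.7 m/s × 2.237 = 17.9–23.9 mph.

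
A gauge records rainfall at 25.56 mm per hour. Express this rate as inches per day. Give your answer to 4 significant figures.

25.56 mm/hour × 0.0393701 in/mm × 24 hour/day = 24.15 in/day.

24.15 in/day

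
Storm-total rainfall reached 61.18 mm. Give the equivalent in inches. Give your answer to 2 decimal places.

2.41 in

1 mm = 0.0393701 in, so 61.18 × 0.0393701 = 2.41 in.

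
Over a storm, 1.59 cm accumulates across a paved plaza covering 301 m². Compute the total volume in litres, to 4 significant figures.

Depth: 1.59 cm × 10 = 15.9 mm.
1 mm over 1 m² is 1 L, so volume = 15.9 × 301 = 4785.9 L ≈ 4786 L.

4786 litres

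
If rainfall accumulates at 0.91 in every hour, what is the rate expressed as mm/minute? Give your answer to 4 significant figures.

0.3852 mm/minute

0.91 in/hour × 25.4 mm/in × 0.0166667 hour/minute = 0.3852 mm/minute.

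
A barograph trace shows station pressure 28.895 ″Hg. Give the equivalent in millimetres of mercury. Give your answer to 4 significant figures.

733.9 mmHg

1 inHg = 25.4 mmHg, so 28.895 × 25.4 = 733.9 mmHg.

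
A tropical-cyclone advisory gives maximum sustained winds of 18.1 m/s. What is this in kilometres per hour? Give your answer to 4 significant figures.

1 m/s = 3.6 km/h, so 18.1 × 3.6 = 65.16 km/h.

65.16 km/h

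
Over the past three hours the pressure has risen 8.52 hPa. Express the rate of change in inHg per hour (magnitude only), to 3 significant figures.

8.52 hPa / 3 h × 0.02953 inHg/hPa = 0.0839 inHg/h.

0.0839 inHg per hour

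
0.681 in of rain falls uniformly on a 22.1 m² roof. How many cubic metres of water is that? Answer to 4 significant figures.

Depth: 0.681 in × 25.4 = 17.2974 mm.
1 mm over 1 m² is 1 L, so volume = 17.2974 × 22.1 = 382.27254 L = 0.3823 m³.

0.3823 cubic metres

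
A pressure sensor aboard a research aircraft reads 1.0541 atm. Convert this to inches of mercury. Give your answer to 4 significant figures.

31.54 inHg

1 atm = 29.9213 inHg, so 1.0541 × 29.9213 = 31.54 inHg.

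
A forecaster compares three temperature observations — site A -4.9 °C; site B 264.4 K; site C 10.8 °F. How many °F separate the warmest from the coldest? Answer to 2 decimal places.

site B: 264.4 K = -8.750 °C.
site C: 10.8 °F = -11.778 °C.
Spread: (-4.900) − (-11.778) = 6.878 °C = 12.38 °F.

12.38 °F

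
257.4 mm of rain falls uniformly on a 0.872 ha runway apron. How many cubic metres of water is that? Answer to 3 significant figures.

Area: 0.872 ha = 8720 m².
1 mm over 1 m² is 1 L, so volume = 257.4 × 8720 = 2244528 L = 2240 m³.

2240 cubic metres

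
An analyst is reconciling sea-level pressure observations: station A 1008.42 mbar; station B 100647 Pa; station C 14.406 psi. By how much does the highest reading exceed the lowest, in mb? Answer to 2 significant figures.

station B: 100647 Pa = 1006.47 mb.
station C: 14.406 psi = 993.26 mb.
Spread: 1008.42 − 993.26 = 15 mb.

15 mb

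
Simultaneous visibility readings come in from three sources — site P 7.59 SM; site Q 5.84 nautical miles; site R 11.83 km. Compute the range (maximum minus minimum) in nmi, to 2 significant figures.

0.76 nmi

site P: 7.59 SM = 6.5955 nmi.
site R: 11.83 km = 6.3877 nmi.
Spread: 6.5955 − 5.8400 = 0.76 nmi.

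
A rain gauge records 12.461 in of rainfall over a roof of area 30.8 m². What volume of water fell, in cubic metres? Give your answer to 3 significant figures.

9.75 cubic metres

Depth: 12.461 in × 25.4 = 316.5094 mm.
1 mm over 1 m² is 1 L, so volume = 316.5094 × 30.8 = 9748.4895 L = 9.75 m³.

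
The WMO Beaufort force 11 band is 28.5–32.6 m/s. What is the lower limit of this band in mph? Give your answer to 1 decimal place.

63.8 mph

28.5–32.6 m/s × 2.237 = 63.8–72.9 mph.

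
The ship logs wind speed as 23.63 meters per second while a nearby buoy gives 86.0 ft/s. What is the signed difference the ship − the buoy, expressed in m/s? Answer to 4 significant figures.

the buoy: 86.0 ft/s = 26.21280 m/s.
Difference: 23.63000 − 26.21280 = -2.583 m/s.

-2.583 m/s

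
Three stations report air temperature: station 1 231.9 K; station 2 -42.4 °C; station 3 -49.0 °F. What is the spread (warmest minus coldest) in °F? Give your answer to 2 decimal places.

6.75 °F

station 1: 231.9 K = -41.250 °C.
station 3: -49.0 °F = -45.000 °C.
Spread: (-41.250) − (-45.000) = 3.750 °C = 6.75 °F.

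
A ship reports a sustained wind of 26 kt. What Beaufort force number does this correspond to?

Beaufort force 6

26 kt lies in the Beaufort 6 band (strong breeze, 22–27 kt).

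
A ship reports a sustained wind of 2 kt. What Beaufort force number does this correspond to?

2 kt lies in the Beaufort 1 band (light air, 1–3 kt).

Beaufort force 1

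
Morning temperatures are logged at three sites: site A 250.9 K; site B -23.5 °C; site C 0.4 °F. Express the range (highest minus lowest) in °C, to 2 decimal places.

5.94 °C

site A: 250.9 K = -22.250 °C.
site C: 0.4 °F = -17.556 °C.
Spread: (-17.556) − (-23.500) = 5.944 °C.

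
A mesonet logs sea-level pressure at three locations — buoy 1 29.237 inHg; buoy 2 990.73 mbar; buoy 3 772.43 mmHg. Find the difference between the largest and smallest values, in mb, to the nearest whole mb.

40 mb

buoy 1: 29.237 inHg = 990.08 mb.
buoy 3: 772.43 mmHg = 1029.82 mb.
Spread: 1029.82 − 990.08 = 40 mb.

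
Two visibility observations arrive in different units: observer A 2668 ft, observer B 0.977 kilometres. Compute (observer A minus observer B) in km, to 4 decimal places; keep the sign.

-0.1638 km

observer A: 2668 ft = 0.813206 km.
Difference: 0.813206 − 0.977000 = -0.1638 km.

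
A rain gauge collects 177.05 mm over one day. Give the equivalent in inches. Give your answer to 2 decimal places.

6.97 in

1 mm = 0.0393701 in, so 177.05 × 0.0393701 = 6.97 in.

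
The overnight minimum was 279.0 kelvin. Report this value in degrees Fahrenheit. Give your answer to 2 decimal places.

42.53 °F

First to °C: 5.85 °C.
Then to °F: 42.53 °F.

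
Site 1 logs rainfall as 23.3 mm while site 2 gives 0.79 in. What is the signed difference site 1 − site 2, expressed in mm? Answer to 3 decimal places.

3.234 mm

site 2: 0.79 in = 20.06600 mm.
Difference: 23.30000 − 20.06600 = 3.234 mm.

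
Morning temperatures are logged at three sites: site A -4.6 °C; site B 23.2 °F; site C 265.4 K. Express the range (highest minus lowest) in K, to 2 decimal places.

site B: 23.2 °F = -4.889 °C.
site C: 265.4 K = -7.750 °C.
Spread: (-4.600) − (-7.750) = 3.150 °C.

3.15 K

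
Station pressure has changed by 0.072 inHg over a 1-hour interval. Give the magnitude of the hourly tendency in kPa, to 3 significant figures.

0.072 inHg / 1 h × 3.38639 kPa/inHg = 0.244 kPa/h.

0.244 kPa per hour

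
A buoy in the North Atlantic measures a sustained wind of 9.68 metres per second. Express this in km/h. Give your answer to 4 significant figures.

34.85 km/h

1 m/s = 3.6 km/h, so 9.68 × 3.6 = 34.85 km/h.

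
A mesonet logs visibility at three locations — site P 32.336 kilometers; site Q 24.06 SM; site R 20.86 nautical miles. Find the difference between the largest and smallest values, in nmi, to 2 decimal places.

site P: 32.336 km = 17.4600 nmi.
site Q: 24.06 SM = 20.9076 nmi.
Spread: 20.9076 − 17.4600 = 3.45 nmi.

3.45 nmi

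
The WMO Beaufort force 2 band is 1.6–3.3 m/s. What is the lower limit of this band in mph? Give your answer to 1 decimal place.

3.6 mph

1.6–3.3 m/s × 2.237 = 3.6–7.4 mph.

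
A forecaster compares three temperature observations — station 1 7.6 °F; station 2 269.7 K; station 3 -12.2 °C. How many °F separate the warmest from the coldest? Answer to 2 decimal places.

station 1: 7.6 °F = -13.556 °C.
station 2: 269.7 K = -3.450 °C.
Spread: (-3.450) − (-13.556) = 10.106 °C = 18.19 °F.

18.19 °F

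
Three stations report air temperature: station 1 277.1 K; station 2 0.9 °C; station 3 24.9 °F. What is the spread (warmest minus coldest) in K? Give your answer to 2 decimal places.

7.89 K

station 1: 277.1 K = 3.950 °C.
station 3: 24.9 °F = -3.944 °C.
Spread: 3.950 − (-3.944) = 7.894 °C.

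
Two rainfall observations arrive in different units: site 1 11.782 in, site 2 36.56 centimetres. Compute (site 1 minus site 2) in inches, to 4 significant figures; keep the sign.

-2.612 in

site 2: 36.56 cm = 14.39370 in.
Difference: 11.78200 − 14.39370 = -2.612 in.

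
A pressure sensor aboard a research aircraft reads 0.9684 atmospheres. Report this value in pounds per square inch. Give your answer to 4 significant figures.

1 atm = 14.6959 psi, so 0.9684 × 14.6959 = 14.23 psi.

14.23 psi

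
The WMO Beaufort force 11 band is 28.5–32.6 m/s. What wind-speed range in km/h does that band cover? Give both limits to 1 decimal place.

102.6 to 117.4 km/h

28.5–32.6 m/s × 3.6 = 102.6–117.4 km/h.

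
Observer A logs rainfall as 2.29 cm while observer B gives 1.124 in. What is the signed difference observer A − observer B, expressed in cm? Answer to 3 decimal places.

-0.565 cm

observer B: 1.124 in = 2.85496 cm.
Difference: 2.29000 − 2.85496 = -0.565 cm.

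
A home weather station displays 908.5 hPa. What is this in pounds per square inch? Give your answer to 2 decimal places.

13.18 psi

1 hPa = 0.0145038 psi, so 908.5 × 0.0145038 = 13.18 psi.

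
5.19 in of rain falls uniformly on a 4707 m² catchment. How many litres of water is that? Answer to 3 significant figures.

621000 litres

Depth: 5.19 in × 25.4 = 131.826 mm.
1 mm over 1 m² is 1 L, so volume = 131.826 × 4707 = 620504.98 L ≈ 621000 L.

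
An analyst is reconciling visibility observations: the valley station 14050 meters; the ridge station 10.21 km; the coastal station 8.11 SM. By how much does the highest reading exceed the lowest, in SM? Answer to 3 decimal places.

2.386 SM

the valley station: 14050 m = 8.73027 SM.
the ridge station: 10.21 km = 6.34420 SM.
Spread: 8.73027 − 6.34420 = 2.386 SM.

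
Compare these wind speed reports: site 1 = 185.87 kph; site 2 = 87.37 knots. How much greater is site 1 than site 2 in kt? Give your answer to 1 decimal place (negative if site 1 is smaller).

13.0 kt

site 1: 185.87 km/h = 100.362 kt.
Difference: 100.362 − 87.370 = 13.0 kt.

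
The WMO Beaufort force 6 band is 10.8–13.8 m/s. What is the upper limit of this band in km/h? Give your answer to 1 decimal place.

10.8–13.8 m/s × 3.6 = 38.9–49.7 km/h.

49.7 km/h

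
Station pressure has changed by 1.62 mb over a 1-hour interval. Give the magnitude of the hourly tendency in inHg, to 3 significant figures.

1.62 mb / 1 h × 0.02953 inHg/mb = 0.0478 inHg/h.

0.0478 inHg per hour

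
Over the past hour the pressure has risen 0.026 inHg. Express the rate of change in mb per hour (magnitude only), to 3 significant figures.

0.026 inHg / 1 h × 33.8639 mb/inHg = 0.880 mb/h.

0.880 mb per hour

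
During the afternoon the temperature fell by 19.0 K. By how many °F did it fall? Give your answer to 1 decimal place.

For a temperature change the 32° offset cancels: Δ°F = 19.0 × 1.8 = 34.2 °F.

34.2 °F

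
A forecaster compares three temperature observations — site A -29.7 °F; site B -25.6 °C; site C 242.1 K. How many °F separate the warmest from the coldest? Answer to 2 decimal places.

15.62 °F

site A: -29.7 °F = -34.278 °C.
site C: 242.1 K = -31.050 °C.
Spread: (-25.600) − (-34.278) = 8.678 °C = 15.62 °F.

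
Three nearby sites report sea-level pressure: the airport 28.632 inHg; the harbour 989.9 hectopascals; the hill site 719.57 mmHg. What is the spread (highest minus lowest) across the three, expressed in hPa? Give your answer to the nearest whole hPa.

31 hPa

the airport: 28.632 inHg = 969.59 hPa.
the hill site: 719.57 mmHg = 959.35 hPa.
Spread: 989.90 − 959.35 = 31 hPa.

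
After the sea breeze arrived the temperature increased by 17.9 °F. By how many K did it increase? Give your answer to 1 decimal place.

For a temperature change the 32° offset cancels: ΔK = 17.9 × 0.5556 = 9.9 K.

9.9 K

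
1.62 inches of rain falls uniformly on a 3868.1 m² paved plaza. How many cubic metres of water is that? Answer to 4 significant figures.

Depth: 1.62 in × 25.4 = 41.148 mm.
1 mm over 1 m² is 1 L, so volume = 41.148 × 3868.1 = 159164.58 L = 159.2 m³.

159.2 cubic metres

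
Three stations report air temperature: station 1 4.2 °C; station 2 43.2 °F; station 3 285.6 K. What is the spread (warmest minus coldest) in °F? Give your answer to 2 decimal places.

station 2: 43.2 °F = 6.222 °C.
station 3: 285.6 K = 12.450 °C.
Spread: 12.450 − 4.200 = 8.250 °C = 14.85 °F.

14.85 °F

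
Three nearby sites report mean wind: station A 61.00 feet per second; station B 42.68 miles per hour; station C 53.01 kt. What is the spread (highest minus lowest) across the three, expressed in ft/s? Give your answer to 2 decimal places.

station B: 42.68 mph = 62.5973 ft/s.
station C: 53.01 kt = 89.4708 ft/s.
Spread: 89.4708 − 61.0000 = 28.47 ft/s.

28.47 ft/s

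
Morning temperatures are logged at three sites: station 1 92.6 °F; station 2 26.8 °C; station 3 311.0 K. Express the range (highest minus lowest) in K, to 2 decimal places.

11.05 K

station 1: 92.6 °F = 33.667 °C.
station 3: 311.0 K = 37.850 °C.
Spread: 37.850 − 26.800 = 11.050 °C.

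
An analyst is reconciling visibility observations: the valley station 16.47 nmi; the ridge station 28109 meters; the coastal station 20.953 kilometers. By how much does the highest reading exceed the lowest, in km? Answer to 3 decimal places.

the valley station: 16.47 nmi = 30.50244 km.
the ridge station: 28109 m = 28.10900 km.
Spread: 30.50244 − 20.95300 = 9.549 km.

9.549 km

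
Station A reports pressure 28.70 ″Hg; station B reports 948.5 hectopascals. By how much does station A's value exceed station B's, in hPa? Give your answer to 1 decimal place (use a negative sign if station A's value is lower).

station A: 28.70 inHg = 971.894 hPa.
Difference: 971.894 − 948.500 = 23.4 hPa.

23.4 hPa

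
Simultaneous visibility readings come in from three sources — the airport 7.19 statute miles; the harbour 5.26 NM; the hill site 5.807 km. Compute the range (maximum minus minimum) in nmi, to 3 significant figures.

3.11 nmi

the airport: 7.19 SM = 6.2479 nmi.
the hill site: 5.807 km = 3.1355 nmi.
Spread: 6.2479 − 3.1355 = 3.11 nmi.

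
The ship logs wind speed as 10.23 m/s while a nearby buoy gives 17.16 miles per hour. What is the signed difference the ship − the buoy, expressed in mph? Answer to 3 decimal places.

the ship: 10.23 m/s = 22.88386 mph.
Difference: 22.88386 − 17.16000 = 5.724 mph.

5.724 mph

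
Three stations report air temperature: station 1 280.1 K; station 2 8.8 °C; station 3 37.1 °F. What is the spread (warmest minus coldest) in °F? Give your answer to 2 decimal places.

station 1: 280.1 K = 6.950 °C.
station 3: 37.1 °F = 2.833 °C.
Spread: 8.800 − 2.833 = 5.967 °C = 10.74 °F.

10.74 °F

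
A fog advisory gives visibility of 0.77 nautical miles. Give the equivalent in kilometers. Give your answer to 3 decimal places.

1 nmi = 1.852 km, so 0.77 × 1.852 = 1.426 km.

1.426 km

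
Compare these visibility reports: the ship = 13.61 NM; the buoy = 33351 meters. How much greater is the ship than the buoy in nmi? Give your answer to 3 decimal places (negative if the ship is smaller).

-4.398 nmi

the buoy: 33351 m = 18.00810 nmi.
Difference: 13.61000 − 18.00810 = -4.398 nmi.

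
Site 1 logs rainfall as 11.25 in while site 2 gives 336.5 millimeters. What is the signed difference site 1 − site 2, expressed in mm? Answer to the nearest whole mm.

-51 mm

site 1: 11.25 in = 285.75 mm.
Difference: 285.75 − 336.50 = -51 mm.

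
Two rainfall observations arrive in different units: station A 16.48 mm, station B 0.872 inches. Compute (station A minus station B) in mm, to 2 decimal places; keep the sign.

station B: 0.872 in = 22.1488 mm.
Difference: 16.4800 − 22.1488 = -5.67 mm.

-5.67 mm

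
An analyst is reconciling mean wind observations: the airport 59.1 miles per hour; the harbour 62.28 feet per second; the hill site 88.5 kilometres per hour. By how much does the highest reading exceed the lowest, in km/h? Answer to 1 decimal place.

the airport: 59.1 mph = 95.112 km/h.
the harbour: 62.28 ft/s = 68.339 km/h.
Spread: 95.112 − 68.339 = 26.8 km/h.

26.8 km/h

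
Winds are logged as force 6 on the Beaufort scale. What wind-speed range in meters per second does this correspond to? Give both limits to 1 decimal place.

10.8 to 13.8 m/s

Beaufort 6 (strong breeze) spans 10.8–13.8 m/s.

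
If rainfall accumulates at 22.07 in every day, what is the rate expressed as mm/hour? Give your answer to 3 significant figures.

22.07 in/day × 25.4 mm/in × 0.0416667 day/hour = 23.4 mm/hour.

23.4 mm/hour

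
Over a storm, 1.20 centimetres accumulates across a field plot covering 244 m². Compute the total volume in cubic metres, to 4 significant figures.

2.928 cubic metres

Depth: 1.20 cm × 10 = 12 mm.
1 mm over 1 m² is 1 L, so volume = 12 × 244 = 2928 L = 2.928 m³.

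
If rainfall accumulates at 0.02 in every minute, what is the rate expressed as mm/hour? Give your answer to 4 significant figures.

0.02 in/minute × 25.4 mm/in × 60 minute/hour = 30.48 mm/hour.

30.48 mm/hour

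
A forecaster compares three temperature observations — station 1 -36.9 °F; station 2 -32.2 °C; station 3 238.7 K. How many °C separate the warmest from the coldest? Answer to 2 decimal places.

6.08 °C

station 1: -36.9 °F = -38.278 °C.
station 3: 238.7 K = -34.450 °C.
Spread: (-32.200) − (-38.278) = 6.078 °C.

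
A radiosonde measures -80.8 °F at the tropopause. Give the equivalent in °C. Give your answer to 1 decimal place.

°C = (°F − 32) × 5/9 = (-80.8 − 32) / 1.8 = -62.7 °C.

-62.7 °C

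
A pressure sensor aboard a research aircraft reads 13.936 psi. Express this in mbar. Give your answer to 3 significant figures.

1 psi = 68.9476 mb, so 13.936 × 68.9476 = 961 mb.

961 mb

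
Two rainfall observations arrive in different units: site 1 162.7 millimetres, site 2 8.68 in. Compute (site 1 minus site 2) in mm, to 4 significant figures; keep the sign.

site 2: 8.68 in = 220.4720 mm.
Difference: 162.7000 − 220.4720 = -57.77 mm.

-57.77 mm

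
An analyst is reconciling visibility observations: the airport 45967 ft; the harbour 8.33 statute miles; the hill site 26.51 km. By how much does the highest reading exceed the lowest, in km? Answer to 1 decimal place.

13.1 km

the airport: 45967 ft = 14.011 km.
the harbour: 8.33 SM = 13.406 km.
Spread: 26.510 − 13.406 = 13.1 km.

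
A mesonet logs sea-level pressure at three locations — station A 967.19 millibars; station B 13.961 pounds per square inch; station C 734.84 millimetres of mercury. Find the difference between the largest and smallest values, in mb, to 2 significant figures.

station B: 13.961 psi = 962.58 mb.
station C: 734.84 mmHg = 979.71 mb.
Spread: 979.71 − 962.58 = 17 mb.

17 mb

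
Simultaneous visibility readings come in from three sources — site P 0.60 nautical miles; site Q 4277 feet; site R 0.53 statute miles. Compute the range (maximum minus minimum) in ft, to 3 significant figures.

1480 ft

site P: 0.60 nmi = 3645.67 ft.
site R: 0.53 SM = 2798.40 ft.
Spread: 4277.00 − 2798.40 = 1480 ft.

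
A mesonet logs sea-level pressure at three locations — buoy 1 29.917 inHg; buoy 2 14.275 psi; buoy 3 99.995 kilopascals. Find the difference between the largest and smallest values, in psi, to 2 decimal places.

buoy 1: 29.917 inHg = 14.6939 psi.
buoy 3: 99.995 kPa = 14.5030 psi.
Spread: 14.6939 − 14.2750 = 0.42 psi.

0.42 psi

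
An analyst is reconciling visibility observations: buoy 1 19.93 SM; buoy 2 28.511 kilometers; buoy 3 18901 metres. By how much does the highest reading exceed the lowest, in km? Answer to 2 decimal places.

13.17 km

buoy 1: 19.93 SM = 32.0742 km.
buoy 3: 18901 m = 18.9010 km.
Spread: 32.0742 − 18.9010 = 13.17 km.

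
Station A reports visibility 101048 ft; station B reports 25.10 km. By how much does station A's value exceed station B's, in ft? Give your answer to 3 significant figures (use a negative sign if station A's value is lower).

18700 ft

station B: 25.10 km = 82349.08 ft.
Difference: 101048.00 − 82349.08 = 18700 ft.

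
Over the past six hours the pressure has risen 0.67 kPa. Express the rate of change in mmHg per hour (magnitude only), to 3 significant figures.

0.67 kPa / 6 h × 7.50062 mmHg/kPa = 0.838 mmHg/h.

0.838 mmHg per hour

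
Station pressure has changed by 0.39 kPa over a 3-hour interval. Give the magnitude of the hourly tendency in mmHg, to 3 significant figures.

0.975 mmHg per hour

0.39 kPa / 3 h × 7.50062 mmHg/kPa = 0.975 mmHg/h.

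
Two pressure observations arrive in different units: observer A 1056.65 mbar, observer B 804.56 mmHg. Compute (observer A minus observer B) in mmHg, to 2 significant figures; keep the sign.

-12 mmHg

observer A: 1056.65 mb = 792.55 mmHg.
Difference: 792.55 − 804.56 = -12 mmHg.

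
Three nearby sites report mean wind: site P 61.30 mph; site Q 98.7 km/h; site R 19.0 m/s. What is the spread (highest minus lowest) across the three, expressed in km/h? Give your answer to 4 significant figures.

30.30 km/h

site P: 61.30 mph = 98.6528 km/h.
site R: 19.0 m/s = 68.4000 km/h.
Spread: 98.7000 − 68.4000 = 30.30 km/h.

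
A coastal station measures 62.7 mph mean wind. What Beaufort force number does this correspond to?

Beaufort force 10

62.7 mph = 28.0 m/s, which is Beaufort 10 (storm, 24.5–28.4 m/s).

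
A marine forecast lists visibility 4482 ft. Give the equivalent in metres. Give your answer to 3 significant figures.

1370 m

1 ft = 0.3048 m, so 4482 × 0.3048 = 1370 m.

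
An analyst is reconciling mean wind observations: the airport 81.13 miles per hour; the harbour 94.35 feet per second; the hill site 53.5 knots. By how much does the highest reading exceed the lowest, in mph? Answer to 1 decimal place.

the harbour: 94.35 ft/s = 64.330 mph.
the hill site: 53.5 kt = 61.567 mph.
Spread: 81.130 − 61.567 = 19.6 mph.

19.6 mph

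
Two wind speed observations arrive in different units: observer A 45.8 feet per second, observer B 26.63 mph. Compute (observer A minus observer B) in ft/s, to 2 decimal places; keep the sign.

6.74 ft/s

observer B: 26.63 mph = 39.0573 ft/s.
Difference: 45.8000 − 39.0573 = 6.74 ft/s.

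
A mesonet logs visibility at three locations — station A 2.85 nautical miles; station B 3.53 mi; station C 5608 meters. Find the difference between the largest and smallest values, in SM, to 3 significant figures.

0.250 SM

station A: 2.85 nmi = 3.27972 SM.
station C: 5608 m = 3.48465 SM.
Spread: 3.53000 − 3.27972 = 0.250 SM.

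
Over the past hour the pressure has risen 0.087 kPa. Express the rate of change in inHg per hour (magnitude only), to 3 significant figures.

0.0257 inHg per hour

0.087 kPa / 1 h × 0.2953 inHg/kPa = 0.0257 inHg/h.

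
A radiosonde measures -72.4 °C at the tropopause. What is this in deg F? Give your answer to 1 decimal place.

°F = °C × 9/5 + 32 = -72.4 × 1.8 + 32 = -98.3 °F.

-98.3 °F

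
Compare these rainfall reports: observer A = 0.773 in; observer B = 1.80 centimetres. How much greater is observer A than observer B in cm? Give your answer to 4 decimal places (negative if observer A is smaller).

observer A: 0.773 in = 1.963420 cm.
Difference: 1.963420 − 1.800000 = 0.1634 cm.

0.1634 cm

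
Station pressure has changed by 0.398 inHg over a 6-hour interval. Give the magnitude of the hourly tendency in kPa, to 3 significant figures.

0.398 inHg / 6 h × 3.38639 kPa/inHg = 0.225 kPa/h.

0.225 kPa per hour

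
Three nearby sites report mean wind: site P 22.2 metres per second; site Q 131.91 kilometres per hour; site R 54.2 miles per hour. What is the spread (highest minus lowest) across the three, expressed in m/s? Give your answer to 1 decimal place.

14.4 m/s

site Q: 131.91 km/h = 36.642 m/s.
site R: 54.2 mph = 24.230 m/s.
Spread: 36.642 − 22.200 = 14.4 m/s.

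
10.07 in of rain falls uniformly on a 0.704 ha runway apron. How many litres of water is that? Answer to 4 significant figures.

1801000 litres

Depth: 10.07 in × 25.4 = 255.778 mm.
Area: 0.704 ha = 7040 m².
1 mm over 1 m² is 1 L, so volume = 255.778 × 7040 = 1800677.1 L ≈ 1801000 L.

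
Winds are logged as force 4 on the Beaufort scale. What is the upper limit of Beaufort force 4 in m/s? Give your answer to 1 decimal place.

7.9 m/s

Beaufort 4 (moderate breeze) spans 5.5–7.9 m/s.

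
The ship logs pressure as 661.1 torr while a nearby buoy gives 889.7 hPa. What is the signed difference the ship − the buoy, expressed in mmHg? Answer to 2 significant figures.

-6.2 mmHg

the buoy: 889.7 hPa = 667.330 mmHg.
Difference: 661.100 − 667.330 = -6.2 mmHg.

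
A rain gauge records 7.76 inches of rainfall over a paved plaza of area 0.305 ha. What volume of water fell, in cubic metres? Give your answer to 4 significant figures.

601.2 cubic metres

Depth: 7.76 in × 25.4 = 197.104 mm.
Area: 0.305 ha = 3050 m².
1 mm over 1 m² is 1 L, so volume = 197.104 × 3050 = 601167.2 L = 601.2 m³.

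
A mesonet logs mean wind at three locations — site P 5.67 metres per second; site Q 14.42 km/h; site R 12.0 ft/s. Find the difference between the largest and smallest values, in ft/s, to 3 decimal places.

site P: 5.67 m/s = 18.60236 ft/s.
site Q: 14.42 km/h = 13.14159 ft/s.
Spread: 18.60236 − 12.00000 = 6.602 ft/s.

6.602 ft/s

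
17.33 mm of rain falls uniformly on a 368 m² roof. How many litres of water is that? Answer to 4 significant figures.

1 mm over 1 m² is 1 L, so volume = 17.33 × 368 = 6377.44 L ≈ 6377 L.

6377 litres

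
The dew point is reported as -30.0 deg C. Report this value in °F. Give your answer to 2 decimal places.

°F = °C × 9/5 + 32 = -30.0 × 1.8 + 32 = -22.00 °F.

-22.00 °F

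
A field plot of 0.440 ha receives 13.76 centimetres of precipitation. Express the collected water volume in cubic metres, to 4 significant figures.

605.4 cubic metres

Depth: 13.76 cm × 10 = 137.6 mm.
Area: 0.440 ha = 4400 m².
1 mm over 1 m² is 1 L, so volume = 137.6 × 4400 = 605440 L = 605.4 m³.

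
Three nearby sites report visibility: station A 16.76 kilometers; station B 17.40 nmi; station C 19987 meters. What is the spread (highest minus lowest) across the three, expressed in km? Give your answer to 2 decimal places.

15.46 km

station B: 17.40 nmi = 32.2248 km.
station C: 19987 m = 19.9870 km.
Spread: 32.2248 − 16.7600 = 15.46 km.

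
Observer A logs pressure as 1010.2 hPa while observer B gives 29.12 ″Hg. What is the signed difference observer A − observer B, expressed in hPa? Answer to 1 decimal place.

24.1 hPa

observer B: 29.12 inHg = 986.116 hPa.
Difference: 1010.200 − 986.116 = 24.1 hPa.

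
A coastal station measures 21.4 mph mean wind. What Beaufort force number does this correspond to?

Beaufort force 5

21.4 mph = 9.6 m/s, which is Beaufort 5 (fresh breeze, 8.0–10.7 m/s).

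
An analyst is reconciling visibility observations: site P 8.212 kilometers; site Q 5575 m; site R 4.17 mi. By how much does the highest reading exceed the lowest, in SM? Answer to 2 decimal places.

1.64 SM

site P: 8.212 km = 5.1027 SM.
site Q: 5575 m = 3.4641 SM.
Spread: 5.1027 − 3.4641 = 1.64 SM.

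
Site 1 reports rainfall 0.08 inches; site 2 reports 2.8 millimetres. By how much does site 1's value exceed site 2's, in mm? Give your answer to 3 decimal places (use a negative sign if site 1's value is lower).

site 1: 0.08 in = 2.03200 mm.
Difference: 2.03200 − 2.80000 = -0.768 mm.

-0.768 mm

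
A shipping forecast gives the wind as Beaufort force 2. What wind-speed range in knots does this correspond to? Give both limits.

Beaufort 2 (light breeze) spans 4–6 knots.

4 to 6 kt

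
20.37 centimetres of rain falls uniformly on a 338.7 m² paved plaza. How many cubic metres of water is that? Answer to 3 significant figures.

Depth: 20.37 cm × 10 = 203.7 mm.
1 mm over 1 m² is 1 L, so volume = 203.7 × 338.7 = 68993.19 L = 69.0 m³.

69.0 cubic metres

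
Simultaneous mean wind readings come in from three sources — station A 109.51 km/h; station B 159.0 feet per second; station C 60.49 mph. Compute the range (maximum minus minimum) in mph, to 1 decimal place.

station A: 109.51 km/h = 68.046 mph.
station B: 159.0 ft/s = 108.409 mph.
Spread: 108.409 − 60.490 = 47.9 mph.

47.9 mph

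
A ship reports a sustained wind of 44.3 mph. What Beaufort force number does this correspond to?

44.3 mph = 19.8 m/s, which is Beaufort 8 (gale, 17.2–20.7 m/s).

Beaufort force 8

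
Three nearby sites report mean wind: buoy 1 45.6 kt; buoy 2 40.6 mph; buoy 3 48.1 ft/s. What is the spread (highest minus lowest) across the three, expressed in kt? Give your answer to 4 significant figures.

17.10 kt

buoy 2: 40.6 mph = 35.2804 kt.
buoy 3: 48.1 ft/s = 28.4985 kt.
Spread: 45.6000 − 28.4985 = 17.10 kt.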